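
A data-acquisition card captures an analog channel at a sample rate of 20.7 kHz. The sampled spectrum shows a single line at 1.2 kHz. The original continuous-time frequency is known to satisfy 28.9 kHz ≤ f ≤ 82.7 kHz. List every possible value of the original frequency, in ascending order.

Frequencies that alias to 1.2 kHz are k·fs ± 1.2 kHz for integer k ≥ 0.
k=0: 1.2 kHz.
k=1: 19.5 kHz, 21.9 kHz.
k=2: 40.2 kHz, 42.6 kHz.
k=3: 60.9 kHz, 63.3 kHz.
k=4: 81.6 kHz, 84 kHz.
k=5: 102.3 kHz, 104.7 kHz.
Within [28.9 kHz, 82.7 kHz]: 40.2 kHz, 42.6 kHz, 60.9 kHz, 63.3 kHz, 81.6 kHz.

40.2 kHz, 42.6 kHz, 60.9 kHz, 63.3 kHz, 81.6 kHz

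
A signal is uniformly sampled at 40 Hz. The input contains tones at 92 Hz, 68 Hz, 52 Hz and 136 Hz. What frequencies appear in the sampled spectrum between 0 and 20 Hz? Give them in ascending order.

fs/2 = 20 Hz.
92 Hz mod fs = 12 Hz.
12 Hz ≤ fs/2 = 20 Hz, appears at 12 Hz.
68 Hz mod fs = 28 Hz.
28 Hz > fs/2 = 20 Hz, folds to fs − 28 Hz = 12 Hz.
52 Hz mod fs = 12 Hz.
12 Hz ≤ fs/2 = 20 Hz, appears at 12 Hz.
136 Hz mod fs = 16 Hz.
16 Hz ≤ fs/2 = 20 Hz, appears at 16 Hz.
Distinct values: {12 Hz, 16 Hz}.

12 Hz, 16 Hz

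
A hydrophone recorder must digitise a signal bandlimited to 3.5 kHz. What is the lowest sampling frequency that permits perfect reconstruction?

7 kHz

Nyquist rate = 2 × 3.5 kHz = 7 kHz.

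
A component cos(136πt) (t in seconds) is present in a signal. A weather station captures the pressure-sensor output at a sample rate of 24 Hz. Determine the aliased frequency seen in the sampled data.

4 Hz

ω = 136π rad/s → f = ω/(2π) = 68 Hz.
68 Hz mod fs = 20 Hz.
20 Hz > fs/2 = 12 Hz, folds to fs − 20 Hz = 4 Hz.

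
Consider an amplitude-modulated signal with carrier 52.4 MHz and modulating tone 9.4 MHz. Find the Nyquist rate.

123.6 MHz

AM sidebands sit at fc ± fm = 43 MHz and 61.8 MHz.
Highest-frequency component: 61.8 MHz.
Nyquist rate = 2 × 61.8 MHz = 123.6 MHz.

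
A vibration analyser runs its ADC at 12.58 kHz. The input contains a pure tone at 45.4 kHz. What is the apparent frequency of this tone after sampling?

45.4 kHz mod fs = 7.66 kHz.
7.66 kHz > fs/2 = 6.29 kHz, folds to fs − 7.66 kHz = 4.92 kHz.

4.92 kHz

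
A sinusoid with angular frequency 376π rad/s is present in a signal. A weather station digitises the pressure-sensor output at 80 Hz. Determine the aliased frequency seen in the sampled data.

ω = 376π rad/s → f = ω/(2π) = 188 Hz.
188 Hz mod fs = 28 Hz.
28 Hz ≤ fs/2 = 40 Hz, appears at 28 Hz.

28 Hz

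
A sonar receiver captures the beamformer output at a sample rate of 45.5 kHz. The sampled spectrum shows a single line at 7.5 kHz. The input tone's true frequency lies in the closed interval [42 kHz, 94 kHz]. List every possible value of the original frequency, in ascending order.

Frequencies that alias to 7.5 kHz are k·fs ± 7.5 kHz for integer k ≥ 0.
k=0: 7.5 kHz.
k=1: 38 kHz, 53 kHz.
k=2: 83.5 kHz, 98.5 kHz.
k=3: 129 kHz, 144 kHz.
Within [42 kHz, 94 kHz]: 53 kHz, 83.5 kHz.

53 kHz, 83.5 kHz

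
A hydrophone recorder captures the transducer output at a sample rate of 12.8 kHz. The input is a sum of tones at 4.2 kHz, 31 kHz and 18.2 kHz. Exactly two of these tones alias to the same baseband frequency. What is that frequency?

fs/2 = 6.4 kHz.
4.2 kHz ≤ fs/2 = 6.4 kHz, passes unchanged.
31 kHz mod fs = 5.4 kHz.
5.4 kHz ≤ fs/2 = 6.4 kHz, appears at 5.4 kHz.
18.2 kHz mod fs = 5.4 kHz.
5.4 kHz ≤ fs/2 = 6.4 kHz, appears at 5.4 kHz.
18.2 kHz and 31 kHz both map to 5.4 kHz.

5.4 kHz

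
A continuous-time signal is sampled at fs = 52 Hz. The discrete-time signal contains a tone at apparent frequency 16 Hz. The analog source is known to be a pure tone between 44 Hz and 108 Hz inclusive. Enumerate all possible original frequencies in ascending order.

Frequencies that alias to 16 Hz are k·fs ± 16 Hz for integer k ≥ 0.
k=0: 16 Hz.
k=1: 36 Hz, 68 Hz.
k=2: 88 Hz, 120 Hz.
k=3: 140 Hz, 172 Hz.
Within [44 Hz, 108 Hz]: 68 Hz, 88 Hz.

68 Hz, 88 Hz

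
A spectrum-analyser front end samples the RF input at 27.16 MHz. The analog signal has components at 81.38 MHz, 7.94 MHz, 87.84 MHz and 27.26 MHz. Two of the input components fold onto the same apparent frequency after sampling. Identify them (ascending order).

fs/2 = 13.58 MHz.
81.38 MHz mod fs = 27.06 MHz.
27.06 MHz > fs/2 = 13.58 MHz, folds to fs − 27.06 MHz = 0.1 MHz.
7.94 MHz ≤ fs/2 = 13.58 MHz, passes unchanged.
87.84 MHz mod fs = 6.36 MHz.
6.36 MHz ≤ fs/2 = 13.58 MHz, appears at 6.36 MHz.
27.26 MHz mod fs = 0.1 MHz.
0.1 MHz ≤ fs/2 = 13.58 MHz, appears at 0.1 MHz.
27.26 MHz and 81.38 MHz both map to 0.1 MHz.

27.26 MHz, 81.38 MHz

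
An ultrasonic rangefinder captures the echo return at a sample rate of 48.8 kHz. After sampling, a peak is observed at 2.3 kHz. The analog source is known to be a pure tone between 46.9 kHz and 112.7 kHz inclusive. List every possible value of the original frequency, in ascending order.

Frequencies that alias to 2.3 kHz are k·fs ± 2.3 kHz for integer k ≥ 0.
k=0: 2.3 kHz.
k=1: 46.5 kHz, 51.1 kHz.
k=2: 95.3 kHz, 99.9 kHz.
k=3: 144.1 kHz, 148.7 kHz.
Within [46.9 kHz, 112.7 kHz]: 51.1 kHz, 95.3 kHz, 99.9 kHz.

51.1 kHz, 95.3 kHz, 99.9 kHz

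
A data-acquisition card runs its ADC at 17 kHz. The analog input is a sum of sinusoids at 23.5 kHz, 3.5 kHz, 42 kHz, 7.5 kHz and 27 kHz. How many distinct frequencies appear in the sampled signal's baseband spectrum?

5

fs/2 = 8.5 kHz.
23.5 kHz mod fs = 6.5 kHz.
6.5 kHz ≤ fs/2 = 8.5 kHz, appears at 6.5 kHz.
3.5 kHz ≤ fs/2 = 8.5 kHz, passes unchanged.
42 kHz mod fs = 8 kHz.
8 kHz ≤ fs/2 = 8.5 kHz, appears at 8 kHz.
7.5 kHz ≤ fs/2 = 8.5 kHz, passes unchanged.
27 kHz mod fs = 10 kHz.
10 kHz > fs/2 = 8.5 kHz, folds to fs − 10 kHz = 7 kHz.
Distinct values: {3.5 kHz, 6.5 kHz, 7 kHz, 7.5 kHz, 8 kHz} → 5.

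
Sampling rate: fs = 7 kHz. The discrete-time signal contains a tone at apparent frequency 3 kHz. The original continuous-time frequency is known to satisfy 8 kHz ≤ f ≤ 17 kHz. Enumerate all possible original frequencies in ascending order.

Frequencies that alias to 3 kHz are k·fs ± 3 kHz for integer k ≥ 0.
k=0: 3 kHz.
k=1: 4 kHz, 10 kHz.
k=2: 11 kHz, 17 kHz.
k=3: 18 kHz, 24 kHz.
Within [8 kHz, 17 kHz]: 10 kHz, 11 kHz, 17 kHz.

10 kHz, 11 kHz, 17 kHz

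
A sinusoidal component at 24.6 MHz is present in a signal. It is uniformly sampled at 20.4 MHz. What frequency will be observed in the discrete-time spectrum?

4.2 MHz

24.6 MHz mod fs = 4.2 MHz.
4.2 MHz ≤ fs/2 = 10.2 MHz, appears at 4.2 MHz.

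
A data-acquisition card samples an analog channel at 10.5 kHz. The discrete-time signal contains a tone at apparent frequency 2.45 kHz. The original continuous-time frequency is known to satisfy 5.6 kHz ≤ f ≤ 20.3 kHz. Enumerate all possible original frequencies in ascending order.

8.05 kHz, 12.95 kHz, 18.55 kHz

Frequencies that alias to 2.45 kHz are k·fs ± 2.45 kHz for integer k ≥ 0.
k=0: 2.45 kHz.
k=1: 8.05 kHz, 12.95 kHz.
k=2: 18.55 kHz, 23.45 kHz.
k=3: 29.05 kHz, 33.95 kHz.
Within [5.6 kHz, 20.3 kHz]: 8.05 kHz, 12.95 kHz, 18.55 kHz.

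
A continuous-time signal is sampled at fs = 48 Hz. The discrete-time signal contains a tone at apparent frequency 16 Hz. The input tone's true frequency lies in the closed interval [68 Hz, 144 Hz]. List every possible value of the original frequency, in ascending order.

80 Hz, 112 Hz, 128 Hz

Frequencies that alias to 16 Hz are k·fs ± 16 Hz for integer k ≥ 0.
k=0: 16 Hz.
k=1: 32 Hz, 64 Hz.
k=2: 80 Hz, 112 Hz.
k=3: 128 Hz, 160 Hz.
k=4: 176 Hz, 208 Hz.
Within [68 Hz, 144 Hz]: 80 Hz, 112 Hz, 128 Hz.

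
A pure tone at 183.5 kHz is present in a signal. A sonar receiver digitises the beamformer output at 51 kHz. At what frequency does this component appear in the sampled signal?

20.5 kHz

183.5 kHz mod fs = 30.5 kHz.
30.5 kHz > fs/2 = 25.5 kHz, folds to fs − 30.5 kHz = 20.5 kHz.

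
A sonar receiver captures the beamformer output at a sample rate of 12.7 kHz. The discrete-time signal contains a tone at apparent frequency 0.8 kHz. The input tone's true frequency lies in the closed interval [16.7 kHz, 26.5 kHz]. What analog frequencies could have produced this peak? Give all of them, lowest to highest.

24.6 kHz, 26.2 kHz

Frequencies that alias to 0.8 kHz are k·fs ± 0.8 kHz for integer k ≥ 0.
k=0: 0.8 kHz.
k=1: 11.9 kHz, 13.5 kHz.
k=2: 24.6 kHz, 26.2 kHz.
k=3: 37.3 kHz, 38.9 kHz.
Within [16.7 kHz, 26.5 kHz]: 24.6 kHz, 26.2 kHz.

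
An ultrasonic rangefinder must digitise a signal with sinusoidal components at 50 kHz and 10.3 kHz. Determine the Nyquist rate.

Highest-frequency component: 50 kHz.
Nyquist rate = 2 × 50 kHz = 100 kHz.

100 kHz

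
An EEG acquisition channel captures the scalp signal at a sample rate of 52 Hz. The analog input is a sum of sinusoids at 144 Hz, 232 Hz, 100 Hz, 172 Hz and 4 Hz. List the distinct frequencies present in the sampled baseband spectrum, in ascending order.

fs/2 = 26 Hz.
144 Hz mod fs = 40 Hz.
40 Hz > fs/2 = 26 Hz, folds to fs − 40 Hz = 12 Hz.
232 Hz mod fs = 24 Hz.
24 Hz ≤ fs/2 = 26 Hz, appears at 24 Hz.
100 Hz mod fs = 48 Hz.
48 Hz > fs/2 = 26 Hz, folds to fs − 48 Hz = 4 Hz.
172 Hz mod fs = 16 Hz.
16 Hz ≤ fs/2 = 26 Hz, appears at 16 Hz.
4 Hz ≤ fs/2 = 26 Hz, passes unchanged.
Distinct values: {4 Hz, 12 Hz, 16 Hz, 24 Hz}.

4 Hz, 12 Hz, 16 Hz, 24 Hz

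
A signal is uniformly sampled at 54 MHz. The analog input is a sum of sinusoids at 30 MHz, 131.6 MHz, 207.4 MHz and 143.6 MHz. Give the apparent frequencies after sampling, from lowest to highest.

fs/2 = 27 MHz.
30 MHz > fs/2 = 27 MHz, folds to fs − 30 MHz = 24 MHz.
131.6 MHz mod fs = 23.6 MHz.
23.6 MHz ≤ fs/2 = 27 MHz, appears at 23.6 MHz.
207.4 MHz mod fs = 45.4 MHz.
45.4 MHz > fs/2 = 27 MHz, folds to fs − 45.4 MHz = 8.6 MHz.
143.6 MHz mod fs = 35.6 MHz.
35.6 MHz > fs/2 = 27 MHz, folds to fs − 35.6 MHz = 18.4 MHz.
Distinct values: {8.6 MHz, 18.4 MHz, 23.6 MHz, 24 MHz}.

8.6 MHz, 18.4 MHz, 23.6 MHz, 24 MHz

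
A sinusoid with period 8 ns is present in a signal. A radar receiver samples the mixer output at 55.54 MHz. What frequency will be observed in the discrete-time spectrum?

13.92 MHz

T = 8 ns → f = 1/T = 125 MHz.
125 MHz mod fs = 13.92 MHz.
13.92 MHz ≤ fs/2 = 27.77 MHz, appears at 13.92 MHz.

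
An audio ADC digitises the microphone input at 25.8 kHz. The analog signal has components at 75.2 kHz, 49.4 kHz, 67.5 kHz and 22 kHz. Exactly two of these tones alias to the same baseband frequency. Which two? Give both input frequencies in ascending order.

fs/2 = 12.9 kHz.
75.2 kHz mod fs = 23.6 kHz.
23.6 kHz > fs/2 = 12.9 kHz, folds to fs − 23.6 kHz = 2.2 kHz.
49.4 kHz mod fs = 23.6 kHz.
23.6 kHz > fs/2 = 12.9 kHz, folds to fs − 23.6 kHz = 2.2 kHz.
67.5 kHz mod fs = 15.9 kHz.
15.9 kHz > fs/2 = 12.9 kHz, folds to fs − 15.9 kHz = 9.9 kHz.
22 kHz > fs/2 = 12.9 kHz, folds to fs − 22 kHz = 3.8 kHz.
49.4 kHz and 75.2 kHz both map to 2.2 kHz.

49.4 kHz, 75.2 kHz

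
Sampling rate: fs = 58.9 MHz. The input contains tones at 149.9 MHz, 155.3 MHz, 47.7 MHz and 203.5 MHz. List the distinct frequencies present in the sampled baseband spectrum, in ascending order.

fs/2 = 29.45 MHz.
149.9 MHz mod fs = 32.1 MHz.
32.1 MHz > fs/2 = 29.45 MHz, folds to fs − 32.1 MHz = 26.8 MHz.
155.3 MHz mod fs = 37.5 MHz.
37.5 MHz > fs/2 = 29.45 MHz, folds to fs − 37.5 MHz = 21.4 MHz.
47.7 MHz > fs/2 = 29.45 MHz, folds to fs − 47.7 MHz = 11.2 MHz.
203.5 MHz mod fs = 26.8 MHz.
26.8 MHz ≤ fs/2 = 29.45 MHz, appears at 26.8 MHz.
Distinct values: {11.2 MHz, 21.4 MHz, 26.8 MHz}.

11.2 MHz, 21.4 MHz, 26.8 MHz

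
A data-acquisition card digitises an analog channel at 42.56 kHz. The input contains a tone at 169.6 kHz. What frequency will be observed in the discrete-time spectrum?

169.6 kHz mod fs = 41.92 kHz.
41.92 kHz > fs/2 = 21.28 kHz, folds to fs − 41.92 kHz = 0.64 kHz.

0.64 kHz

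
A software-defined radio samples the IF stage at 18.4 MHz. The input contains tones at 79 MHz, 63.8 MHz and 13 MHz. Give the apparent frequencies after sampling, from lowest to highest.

5.4 MHz, 8.6 MHz

fs/2 = 9.2 MHz.
79 MHz mod fs = 5.4 MHz.
5.4 MHz ≤ fs/2 = 9.2 MHz, appears at 5.4 MHz.
63.8 MHz mod fs = 8.6 MHz.
8.6 MHz ≤ fs/2 = 9.2 MHz, appears at 8.6 MHz.
13 MHz > fs/2 = 9.2 MHz, folds to fs − 13 MHz = 5.4 MHz.
Distinct values: {5.4 MHz, 8.6 MHz}.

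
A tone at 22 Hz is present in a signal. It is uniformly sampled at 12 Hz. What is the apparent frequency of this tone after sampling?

2 Hz

22 Hz mod fs = 10 Hz.
10 Hz > fs/2 = 6 Hz, folds to fs − 10 Hz = 2 Hz.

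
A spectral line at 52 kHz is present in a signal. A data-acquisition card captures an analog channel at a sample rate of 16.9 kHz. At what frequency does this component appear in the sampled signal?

52 kHz mod fs = 1.3 kHz.
1.3 kHz ≤ fs/2 = 8.45 kHz, appears at 1.3 kHz.

1.3 kHz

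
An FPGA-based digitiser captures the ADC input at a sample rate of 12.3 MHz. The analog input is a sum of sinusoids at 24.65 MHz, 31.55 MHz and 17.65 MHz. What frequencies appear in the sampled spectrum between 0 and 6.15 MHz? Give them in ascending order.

0.05 MHz, 5.35 MHz

fs/2 = 6.15 MHz.
24.65 MHz mod fs = 0.05 MHz.
0.05 MHz ≤ fs/2 = 6.15 MHz, appears at 0.05 MHz.
31.55 MHz mod fs = 6.95 MHz.
6.95 MHz > fs/2 = 6.15 MHz, folds to fs − 6.95 MHz = 5.35 MHz.
17.65 MHz mod fs = 5.35 MHz.
5.35 MHz ≤ fs/2 = 6.15 MHz, appears at 5.35 MHz.
Distinct values: {0.05 MHz, 5.35 MHz}.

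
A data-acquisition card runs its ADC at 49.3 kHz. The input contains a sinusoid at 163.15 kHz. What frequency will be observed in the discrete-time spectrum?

163.15 kHz mod fs = 15.25 kHz.
15.25 kHz ≤ fs/2 = 24.65 kHz, appears at 15.25 kHz.

15.25 kHz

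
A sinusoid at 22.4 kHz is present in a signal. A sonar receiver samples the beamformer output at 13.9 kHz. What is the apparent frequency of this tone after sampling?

22.4 kHz mod fs = 8.5 kHz.
8.5 kHz > fs/2 = 6.95 kHz, folds to fs − 8.5 kHz = 5.4 kHz.

5.4 kHz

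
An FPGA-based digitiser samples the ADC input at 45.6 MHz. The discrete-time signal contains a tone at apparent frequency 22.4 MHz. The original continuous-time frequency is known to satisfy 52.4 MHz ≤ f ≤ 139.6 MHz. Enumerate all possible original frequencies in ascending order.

Frequencies that alias to 22.4 MHz are k·fs ± 22.4 MHz for integer k ≥ 0.
k=0: 22.4 MHz.
k=1: 23.2 MHz, 68 MHz.
k=2: 68.8 MHz, 113.6 MHz.
k=3: 114.4 MHz, 159.2 MHz.
k=4: 160 MHz, 204.8 MHz.
Within [52.4 MHz, 139.6 MHz]: 68 MHz, 68.8 MHz, 113.6 MHz, 114.4 MHz.

68 MHz, 68.8 MHz, 113.6 MHz, 114.4 MHz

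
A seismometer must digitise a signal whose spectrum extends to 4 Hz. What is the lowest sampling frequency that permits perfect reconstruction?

Nyquist rate = 2 × 4 Hz = 8 Hz.

8 Hz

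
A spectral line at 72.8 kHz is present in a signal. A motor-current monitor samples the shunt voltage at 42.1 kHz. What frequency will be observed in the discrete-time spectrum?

11.4 kHz

72.8 kHz mod fs = 30.7 kHz.
30.7 kHz > fs/2 = 21.05 kHz, folds to fs − 30.7 kHz = 11.4 kHz.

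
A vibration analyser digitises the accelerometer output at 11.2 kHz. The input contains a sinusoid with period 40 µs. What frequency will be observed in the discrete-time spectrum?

T = 40 µs → f = 1/T = 25 kHz.
25 kHz mod fs = 2.6 kHz.
2.6 kHz ≤ fs/2 = 5.6 kHz, appears at 2.6 kHz.

2.6 kHz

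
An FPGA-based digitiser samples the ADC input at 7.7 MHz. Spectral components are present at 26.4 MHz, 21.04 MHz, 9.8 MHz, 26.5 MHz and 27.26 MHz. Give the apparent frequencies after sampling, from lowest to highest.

2.06 MHz, 2.1 MHz, 3.3 MHz, 3.4 MHz, 3.54 MHz

fs/2 = 3.85 MHz.
26.4 MHz mod fs = 3.3 MHz.
3.3 MHz ≤ fs/2 = 3.85 MHz, appears at 3.3 MHz.
21.04 MHz mod fs = 5.64 MHz.
5.64 MHz > fs/2 = 3.85 MHz, folds to fs − 5.64 MHz = 2.06 MHz.
9.8 MHz mod fs = 2.1 MHz.
2.1 MHz ≤ fs/2 = 3.85 MHz, appears at 2.1 MHz.
26.5 MHz mod fs = 3.4 MHz.
3.4 MHz ≤ fs/2 = 3.85 MHz, appears at 3.4 MHz.
27.26 MHz mod fs = 4.16 MHz.
4.16 MHz > fs/2 = 3.85 MHz, folds to fs − 4.16 MHz = 3.54 MHz.
Distinct values: {2.06 MHz, 2.1 MHz, 3.3 MHz, 3.4 MHz, 3.54 MHz}.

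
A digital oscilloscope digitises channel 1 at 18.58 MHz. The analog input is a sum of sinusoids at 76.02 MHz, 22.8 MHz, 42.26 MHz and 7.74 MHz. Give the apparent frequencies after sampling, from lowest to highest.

fs/2 = 9.29 MHz.
76.02 MHz mod fs = 1.7 MHz.
1.7 MHz ≤ fs/2 = 9.29 MHz, appears at 1.7 MHz.
22.8 MHz mod fs = 4.22 MHz.
4.22 MHz ≤ fs/2 = 9.29 MHz, appears at 4.22 MHz.
42.26 MHz mod fs = 5.1 MHz.
5.1 MHz ≤ fs/2 = 9.29 MHz, appears at 5.1 MHz.
7.74 MHz ≤ fs/2 = 9.29 MHz, passes unchanged.
Distinct values: {1.7 MHz, 4.22 MHz, 5.1 MHz, 7.74 MHz}.

1.7 MHz, 4.22 MHz, 5.1 MHz, 7.74 MHz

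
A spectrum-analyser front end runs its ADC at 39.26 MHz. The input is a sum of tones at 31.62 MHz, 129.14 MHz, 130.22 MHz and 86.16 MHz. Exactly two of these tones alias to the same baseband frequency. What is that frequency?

7.64 MHz

fs/2 = 19.63 MHz.
31.62 MHz > fs/2 = 19.63 MHz, folds to fs − 31.62 MHz = 7.64 MHz.
129.14 MHz mod fs = 11.36 MHz.
11.36 MHz ≤ fs/2 = 19.63 MHz, appears at 11.36 MHz.
130.22 MHz mod fs = 12.44 MHz.
12.44 MHz ≤ fs/2 = 19.63 MHz, appears at 12.44 MHz.
86.16 MHz mod fs = 7.64 MHz.
7.64 MHz ≤ fs/2 = 19.63 MHz, appears at 7.64 MHz.
31.62 MHz and 86.16 MHz both map to 7.64 MHz.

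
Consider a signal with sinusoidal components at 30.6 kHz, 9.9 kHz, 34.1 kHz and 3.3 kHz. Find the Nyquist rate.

68.2 kHz

Highest-frequency component: 34.1 kHz.
Nyquist rate = 2 × 34.1 kHz = 68.2 kHz.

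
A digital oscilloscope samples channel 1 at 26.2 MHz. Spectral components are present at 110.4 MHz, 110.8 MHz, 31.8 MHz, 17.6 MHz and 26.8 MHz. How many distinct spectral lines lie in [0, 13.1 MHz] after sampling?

fs/2 = 13.1 MHz.
110.4 MHz mod fs = 5.6 MHz.
5.6 MHz ≤ fs/2 = 13.1 MHz, appears at 5.6 MHz.
110.8 MHz mod fs = 6 MHz.
6 MHz ≤ fs/2 = 13.1 MHz, appears at 6 MHz.
31.8 MHz mod fs = 5.6 MHz.
5.6 MHz ≤ fs/2 = 13.1 MHz, appears at 5.6 MHz.
17.6 MHz > fs/2 = 13.1 MHz, folds to fs − 17.6 MHz = 8.6 MHz.
26.8 MHz mod fs = 0.6 MHz.
0.6 MHz ≤ fs/2 = 13.1 MHz, appears at 0.6 MHz.
Distinct values: {0.6 MHz, 5.6 MHz, 6 MHz, 8.6 MHz} → 4.

4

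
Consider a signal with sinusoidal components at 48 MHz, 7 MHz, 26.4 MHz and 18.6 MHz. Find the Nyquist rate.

Highest-frequency component: 48 MHz.
Nyquist rate = 2 × 48 MHz = 96 MHz.

96 MHz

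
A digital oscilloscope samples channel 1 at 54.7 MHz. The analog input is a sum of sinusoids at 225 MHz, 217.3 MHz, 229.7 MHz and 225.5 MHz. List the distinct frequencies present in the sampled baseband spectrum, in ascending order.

fs/2 = 27.35 MHz.
225 MHz mod fs = 6.2 MHz.
6.2 MHz ≤ fs/2 = 27.35 MHz, appears at 6.2 MHz.
217.3 MHz mod fs = 53.2 MHz.
53.2 MHz > fs/2 = 27.35 MHz, folds to fs − 53.2 MHz = 1.5 MHz.
229.7 MHz mod fs = 10.9 MHz.
10.9 MHz ≤ fs/2 = 27.35 MHz, appears at 10.9 MHz.
225.5 MHz mod fs = 6.7 MHz.
6.7 MHz ≤ fs/2 = 27.35 MHz, appears at 6.7 MHz.
Distinct values: {1.5 MHz, 6.2 MHz, 6.7 MHz, 10.9 MHz}.

1.5 MHz, 6.2 MHz, 6.7 MHz, 10.9 MHz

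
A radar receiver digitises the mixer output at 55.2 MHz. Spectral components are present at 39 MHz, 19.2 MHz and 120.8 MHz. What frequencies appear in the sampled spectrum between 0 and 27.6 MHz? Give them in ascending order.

10.4 MHz, 16.2 MHz, 19.2 MHz

fs/2 = 27.6 MHz.
39 MHz > fs/2 = 27.6 MHz, folds to fs − 39 MHz = 16.2 MHz.
19.2 MHz ≤ fs/2 = 27.6 MHz, passes unchanged.
120.8 MHz mod fs = 10.4 MHz.
10.4 MHz ≤ fs/2 = 27.6 MHz, appears at 10.4 MHz.
Distinct values: {10.4 MHz, 16.2 MHz, 19.2 MHz}.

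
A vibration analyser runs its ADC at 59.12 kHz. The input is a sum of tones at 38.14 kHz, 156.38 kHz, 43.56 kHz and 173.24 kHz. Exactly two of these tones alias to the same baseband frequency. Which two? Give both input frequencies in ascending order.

38.14 kHz, 156.38 kHz

fs/2 = 29.56 kHz.
38.14 kHz > fs/2 = 29.56 kHz, folds to fs − 38.14 kHz = 20.98 kHz.
156.38 kHz mod fs = 38.14 kHz.
38.14 kHz > fs/2 = 29.56 kHz, folds to fs − 38.14 kHz = 20.98 kHz.
43.56 kHz > fs/2 = 29.56 kHz, folds to fs − 43.56 kHz = 15.56 kHz.
173.24 kHz mod fs = 55 kHz.
55 kHz > fs/2 = 29.56 kHz, folds to fs − 55 kHz = 4.12 kHz.
38.14 kHz and 156.38 kHz both map to 20.98 kHz.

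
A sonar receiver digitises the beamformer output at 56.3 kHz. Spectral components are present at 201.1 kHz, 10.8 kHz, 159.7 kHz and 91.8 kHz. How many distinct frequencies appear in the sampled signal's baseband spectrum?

fs/2 = 28.15 kHz.
201.1 kHz mod fs = 32.2 kHz.
32.2 kHz > fs/2 = 28.15 kHz, folds to fs − 32.2 kHz = 24.1 kHz.
10.8 kHz ≤ fs/2 = 28.15 kHz, passes unchanged.
159.7 kHz mod fs = 47.1 kHz.
47.1 kHz > fs/2 = 28.15 kHz, folds to fs − 47.1 kHz = 9.2 kHz.
91.8 kHz mod fs = 35.5 kHz.
35.5 kHz > fs/2 = 28.15 kHz, folds to fs − 35.5 kHz = 20.8 kHz.
Distinct values: {9.2 kHz, 10.8 kHz, 20.8 kHz, 24.1 kHz} → 4.

4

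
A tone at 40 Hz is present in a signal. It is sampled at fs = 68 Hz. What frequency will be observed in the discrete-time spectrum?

28 Hz

40 Hz > fs/2 = 34 Hz, folds to fs − 40 Hz = 28 Hz.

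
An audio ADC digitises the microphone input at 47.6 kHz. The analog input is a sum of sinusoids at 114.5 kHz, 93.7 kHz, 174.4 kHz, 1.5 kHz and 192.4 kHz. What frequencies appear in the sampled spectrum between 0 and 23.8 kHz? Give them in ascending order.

1.5 kHz, 2 kHz, 16 kHz, 19.3 kHz

fs/2 = 23.8 kHz.
114.5 kHz mod fs = 19.3 kHz.
19.3 kHz ≤ fs/2 = 23.8 kHz, appears at 19.3 kHz.
93.7 kHz mod fs = 46.1 kHz.
46.1 kHz > fs/2 = 23.8 kHz, folds to fs − 46.1 kHz = 1.5 kHz.
174.4 kHz mod fs = 31.6 kHz.
31.6 kHz > fs/2 = 23.8 kHz, folds to fs − 31.6 kHz = 16 kHz.
1.5 kHz ≤ fs/2 = 23.8 kHz, passes unchanged.
192.4 kHz mod fs = 2 kHz.
2 kHz ≤ fs/2 = 23.8 kHz, appears at 2 kHz.
Distinct values: {1.5 kHz, 2 kHz, 16 kHz, 19.3 kHz}.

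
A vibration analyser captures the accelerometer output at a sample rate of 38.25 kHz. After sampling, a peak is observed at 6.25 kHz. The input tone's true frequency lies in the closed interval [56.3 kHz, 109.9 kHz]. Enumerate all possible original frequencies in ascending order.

70.25 kHz, 82.75 kHz, 108.5 kHz

Frequencies that alias to 6.25 kHz are k·fs ± 6.25 kHz for integer k ≥ 0.
k=0: 6.25 kHz.
k=1: 32 kHz, 44.5 kHz.
k=2: 70.25 kHz, 82.75 kHz.
k=3: 108.5 kHz, 121 kHz.
k=4: 146.75 kHz, 159.25 kHz.
Within [56.3 kHz, 109.9 kHz]: 70.25 kHz, 82.75 kHz, 108.5 kHz.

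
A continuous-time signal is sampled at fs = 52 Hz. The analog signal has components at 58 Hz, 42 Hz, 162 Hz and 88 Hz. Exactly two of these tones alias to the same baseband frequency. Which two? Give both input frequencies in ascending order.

58 Hz, 162 Hz

fs/2 = 26 Hz.
58 Hz mod fs = 6 Hz.
6 Hz ≤ fs/2 = 26 Hz, appears at 6 Hz.
42 Hz > fs/2 = 26 Hz, folds to fs − 42 Hz = 10 Hz.
162 Hz mod fs = 6 Hz.
6 Hz ≤ fs/2 = 26 Hz, appears at 6 Hz.
88 Hz mod fs = 36 Hz.
36 Hz > fs/2 = 26 Hz, folds to fs − 36 Hz = 16 Hz.
58 Hz and 162 Hz both map to 6 Hz.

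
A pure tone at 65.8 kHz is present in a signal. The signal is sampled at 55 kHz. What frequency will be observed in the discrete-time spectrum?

10.8 kHz

65.8 kHz mod fs = 10.8 kHz.
10.8 kHz ≤ fs/2 = 27.5 kHz, appears at 10.8 kHz.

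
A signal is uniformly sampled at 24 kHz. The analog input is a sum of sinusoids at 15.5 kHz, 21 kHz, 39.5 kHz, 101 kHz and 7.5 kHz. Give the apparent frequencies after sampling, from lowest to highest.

fs/2 = 12 kHz.
15.5 kHz > fs/2 = 12 kHz, folds to fs − 15.5 kHz = 8.5 kHz.
21 kHz > fs/2 = 12 kHz, folds to fs − 21 kHz = 3 kHz.
39.5 kHz mod fs = 15.5 kHz.
15.5 kHz > fs/2 = 12 kHz, folds to fs − 15.5 kHz = 8.5 kHz.
101 kHz mod fs = 5 kHz.
5 kHz ≤ fs/2 = 12 kHz, appears at 5 kHz.
7.5 kHz ≤ fs/2 = 12 kHz, passes unchanged.
Distinct values: {3 kHz, 5 kHz, 7.5 kHz, 8.5 kHz}.

3 kHz, 5 kHz, 7.5 kHz, 8.5 kHz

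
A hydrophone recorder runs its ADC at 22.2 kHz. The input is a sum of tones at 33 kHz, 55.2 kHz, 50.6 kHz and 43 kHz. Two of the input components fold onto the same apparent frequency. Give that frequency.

fs/2 = 11.1 kHz.
33 kHz mod fs = 10.8 kHz.
10.8 kHz ≤ fs/2 = 11.1 kHz, appears at 10.8 kHz.
55.2 kHz mod fs = 10.8 kHz.
10.8 kHz ≤ fs/2 = 11.1 kHz, appears at 10.8 kHz.
50.6 kHz mod fs = 6.2 kHz.
6.2 kHz ≤ fs/2 = 11.1 kHz, appears at 6.2 kHz.
43 kHz mod fs = 20.8 kHz.
20.8 kHz > fs/2 = 11.1 kHz, folds to fs − 20.8 kHz = 1.4 kHz.
33 kHz and 55.2 kHz both map to 10.8 kHz.

10.8 kHz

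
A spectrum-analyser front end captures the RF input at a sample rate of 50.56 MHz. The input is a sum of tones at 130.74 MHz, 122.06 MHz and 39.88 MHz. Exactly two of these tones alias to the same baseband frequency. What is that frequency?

fs/2 = 25.28 MHz.
130.74 MHz mod fs = 29.62 MHz.
29.62 MHz > fs/2 = 25.28 MHz, folds to fs − 29.62 MHz = 20.94 MHz.
122.06 MHz mod fs = 20.94 MHz.
20.94 MHz ≤ fs/2 = 25.28 MHz, appears at 20.94 MHz.
39.88 MHz > fs/2 = 25.28 MHz, folds to fs − 39.88 MHz = 10.68 MHz.
122.06 MHz and 130.74 MHz both map to 20.94 MHz.

20.94 MHz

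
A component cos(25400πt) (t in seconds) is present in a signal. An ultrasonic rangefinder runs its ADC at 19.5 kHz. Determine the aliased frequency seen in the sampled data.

ω = 25400π rad/s → f = ω/(2π) = 12700 Hz = 12.7 kHz.
12.7 kHz > fs/2 = 9.75 kHz, folds to fs − 12.7 kHz = 6.8 kHz.

6.8 kHz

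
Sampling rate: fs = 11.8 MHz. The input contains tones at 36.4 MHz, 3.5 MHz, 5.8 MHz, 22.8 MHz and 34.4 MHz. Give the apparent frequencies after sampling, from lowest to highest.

0.8 MHz, 1 MHz, 3.5 MHz, 5.8 MHz

fs/2 = 5.9 MHz.
36.4 MHz mod fs = 1 MHz.
1 MHz ≤ fs/2 = 5.9 MHz, appears at 1 MHz.
3.5 MHz ≤ fs/2 = 5.9 MHz, passes unchanged.
5.8 MHz ≤ fs/2 = 5.9 MHz, passes unchanged.
22.8 MHz mod fs = 11 MHz.
11 MHz > fs/2 = 5.9 MHz, folds to fs − 11 MHz = 0.8 MHz.
34.4 MHz mod fs = 10.8 MHz.
10.8 MHz > fs/2 = 5.9 MHz, folds to fs − 10.8 MHz = 1 MHz.
Distinct values: {0.8 MHz, 1 MHz, 3.5 MHz, 5.8 MHz}.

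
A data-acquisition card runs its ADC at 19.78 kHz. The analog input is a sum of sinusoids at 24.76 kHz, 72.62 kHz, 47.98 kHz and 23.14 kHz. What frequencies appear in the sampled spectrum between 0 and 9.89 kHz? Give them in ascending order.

fs/2 = 9.89 kHz.
24.76 kHz mod fs = 4.98 kHz.
4.98 kHz ≤ fs/2 = 9.89 kHz, appears at 4.98 kHz.
72.62 kHz mod fs = 13.28 kHz.
13.28 kHz > fs/2 = 9.89 kHz, folds to fs − 13.28 kHz = 6.5 kHz.
47.98 kHz mod fs = 8.42 kHz.
8.42 kHz ≤ fs/2 = 9.89 kHz, appears at 8.42 kHz.
23.14 kHz mod fs = 3.36 kHz.
3.36 kHz ≤ fs/2 = 9.89 kHz, appears at 3.36 kHz.
Distinct values: {3.36 kHz, 4.98 kHz, 6.5 kHz, 8.42 kHz}.

3.36 kHz, 4.98 kHz, 6.5 kHz, 8.42 kHz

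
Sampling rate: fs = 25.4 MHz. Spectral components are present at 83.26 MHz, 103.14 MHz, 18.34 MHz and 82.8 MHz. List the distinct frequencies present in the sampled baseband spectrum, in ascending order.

1.54 MHz, 6.6 MHz, 7.06 MHz

fs/2 = 12.7 MHz.
83.26 MHz mod fs = 7.06 MHz.
7.06 MHz ≤ fs/2 = 12.7 MHz, appears at 7.06 MHz.
103.14 MHz mod fs = 1.54 MHz.
1.54 MHz ≤ fs/2 = 12.7 MHz, appears at 1.54 MHz.
18.34 MHz > fs/2 = 12.7 MHz, folds to fs − 18.34 MHz = 7.06 MHz.
82.8 MHz mod fs = 6.6 MHz.
6.6 MHz ≤ fs/2 = 12.7 MHz, appears at 6.6 MHz.
Distinct values: {1.54 MHz, 6.6 MHz, 7.06 MHz}.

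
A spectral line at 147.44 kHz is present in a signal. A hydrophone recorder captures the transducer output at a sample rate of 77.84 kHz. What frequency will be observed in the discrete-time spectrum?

8.24 kHz

147.44 kHz mod fs = 69.6 kHz.
69.6 kHz > fs/2 = 38.92 kHz, folds to fs − 69.6 kHz = 8.24 kHz.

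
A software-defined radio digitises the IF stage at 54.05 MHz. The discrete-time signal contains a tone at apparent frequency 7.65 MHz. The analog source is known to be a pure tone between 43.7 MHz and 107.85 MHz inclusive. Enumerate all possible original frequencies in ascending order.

46.4 MHz, 61.7 MHz, 100.45 MHz

Frequencies that alias to 7.65 MHz are k·fs ± 7.65 MHz for integer k ≥ 0.
k=0: 7.65 MHz.
k=1: 46.4 MHz, 61.7 MHz.
k=2: 100.45 MHz, 115.75 MHz.
k=3: 154.5 MHz, 169.8 MHz.
Within [43.7 MHz, 107.85 MHz]: 46.4 MHz, 61.7 MHz, 100.45 MHz.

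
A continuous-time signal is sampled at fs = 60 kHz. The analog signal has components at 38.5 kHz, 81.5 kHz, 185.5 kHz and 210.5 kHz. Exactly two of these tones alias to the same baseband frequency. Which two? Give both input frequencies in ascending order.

fs/2 = 30 kHz.
38.5 kHz > fs/2 = 30 kHz, folds to fs − 38.5 kHz = 21.5 kHz.
81.5 kHz mod fs = 21.5 kHz.
21.5 kHz ≤ fs/2 = 30 kHz, appears at 21.5 kHz.
185.5 kHz mod fs = 5.5 kHz.
5.5 kHz ≤ fs/2 = 30 kHz, appears at 5.5 kHz.
210.5 kHz mod fs = 30.5 kHz.
30.5 kHz > fs/2 = 30 kHz, folds to fs − 30.5 kHz = 29.5 kHz.
38.5 kHz and 81.5 kHz both map to 21.5 kHz.

38.5 kHz, 81.5 kHz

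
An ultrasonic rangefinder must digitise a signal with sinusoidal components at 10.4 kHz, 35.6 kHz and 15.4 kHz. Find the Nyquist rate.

Highest-frequency component: 35.6 kHz.
Nyquist rate = 2 × 35.6 kHz = 71.2 kHz.

71.2 kHz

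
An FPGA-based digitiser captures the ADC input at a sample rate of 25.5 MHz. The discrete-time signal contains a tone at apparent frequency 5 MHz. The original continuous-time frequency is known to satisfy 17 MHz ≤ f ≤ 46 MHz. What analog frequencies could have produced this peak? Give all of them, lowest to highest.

20.5 MHz, 30.5 MHz, 46 MHz

Frequencies that alias to 5 MHz are k·fs ± 5 MHz for integer k ≥ 0.
k=0: 5 MHz.
k=1: 20.5 MHz, 30.5 MHz.
k=2: 46 MHz, 56 MHz.
k=3: 71.5 MHz, 81.5 MHz.
Within [17 MHz, 46 MHz]: 20.5 MHz, 30.5 MHz, 46 MHz.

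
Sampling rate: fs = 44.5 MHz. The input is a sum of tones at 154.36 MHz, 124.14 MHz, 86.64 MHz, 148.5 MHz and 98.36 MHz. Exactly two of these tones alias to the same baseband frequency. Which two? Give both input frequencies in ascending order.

fs/2 = 22.25 MHz.
154.36 MHz mod fs = 20.86 MHz.
20.86 MHz ≤ fs/2 = 22.25 MHz, appears at 20.86 MHz.
124.14 MHz mod fs = 35.14 MHz.
35.14 MHz > fs/2 = 22.25 MHz, folds to fs − 35.14 MHz = 9.36 MHz.
86.64 MHz mod fs = 42.14 MHz.
42.14 MHz > fs/2 = 22.25 MHz, folds to fs − 42.14 MHz = 2.36 MHz.
148.5 MHz mod fs = 15 MHz.
15 MHz ≤ fs/2 = 22.25 MHz, appears at 15 MHz.
98.36 MHz mod fs = 9.36 MHz.
9.36 MHz ≤ fs/2 = 22.25 MHz, appears at 9.36 MHz.
98.36 MHz and 124.14 MHz both map to 9.36 MHz.

98.36 MHz, 124.14 MHz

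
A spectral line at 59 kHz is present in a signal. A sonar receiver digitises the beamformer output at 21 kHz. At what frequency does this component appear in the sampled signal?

59 kHz mod fs = 17 kHz.
17 kHz > fs/2 = 10.5 kHz, folds to fs − 17 kHz = 4 kHz.

4 kHz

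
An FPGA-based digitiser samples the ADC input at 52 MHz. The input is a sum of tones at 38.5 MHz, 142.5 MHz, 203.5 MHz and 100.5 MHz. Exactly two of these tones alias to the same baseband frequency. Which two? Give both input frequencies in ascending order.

38.5 MHz, 142.5 MHz

fs/2 = 26 MHz.
38.5 MHz > fs/2 = 26 MHz, folds to fs − 38.5 MHz = 13.5 MHz.
142.5 MHz mod fs = 38.5 MHz.
38.5 MHz > fs/2 = 26 MHz, folds to fs − 38.5 MHz = 13.5 MHz.
203.5 MHz mod fs = 47.5 MHz.
47.5 MHz > fs/2 = 26 MHz, folds to fs − 47.5 MHz = 4.5 MHz.
100.5 MHz mod fs = 48.5 MHz.
48.5 MHz > fs/2 = 26 MHz, folds to fs − 48.5 MHz = 3.5 MHz.
38.5 MHz and 142.5 MHz both map to 13.5 MHz.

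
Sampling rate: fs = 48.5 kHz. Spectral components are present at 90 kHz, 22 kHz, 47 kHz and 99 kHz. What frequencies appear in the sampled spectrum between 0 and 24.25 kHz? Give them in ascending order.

1.5 kHz, 2 kHz, 7 kHz, 22 kHz

fs/2 = 24.25 kHz.
90 kHz mod fs = 41.5 kHz.
41.5 kHz > fs/2 = 24.25 kHz, folds to fs − 41.5 kHz = 7 kHz.
22 kHz ≤ fs/2 = 24.25 kHz, passes unchanged.
47 kHz > fs/2 = 24.25 kHz, folds to fs − 47 kHz = 1.5 kHz.
99 kHz mod fs = 2 kHz.
2 kHz ≤ fs/2 = 24.25 kHz, appears at 2 kHz.
Distinct values: {1.5 kHz, 2 kHz, 7 kHz, 22 kHz}.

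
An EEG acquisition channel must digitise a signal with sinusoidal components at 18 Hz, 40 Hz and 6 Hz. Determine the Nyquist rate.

Highest-frequency component: 40 Hz.
Nyquist rate = 2 × 40 Hz = 80 Hz.

80 Hz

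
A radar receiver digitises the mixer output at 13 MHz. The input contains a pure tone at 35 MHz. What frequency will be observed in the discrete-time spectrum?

4 MHz

35 MHz mod fs = 9 MHz.
9 MHz > fs/2 = 6.5 MHz, folds to fs − 9 MHz = 4 MHz.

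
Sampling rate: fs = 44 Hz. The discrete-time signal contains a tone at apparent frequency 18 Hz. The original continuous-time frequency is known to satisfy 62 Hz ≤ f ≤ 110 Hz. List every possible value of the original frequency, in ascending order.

Frequencies that alias to 18 Hz are k·fs ± 18 Hz for integer k ≥ 0.
k=0: 18 Hz.
k=1: 26 Hz, 62 Hz.
k=2: 70 Hz, 106 Hz.
k=3: 114 Hz, 150 Hz.
Within [62 Hz, 110 Hz]: 62 Hz, 70 Hz, 106 Hz.

62 Hz, 70 Hz, 106 Hz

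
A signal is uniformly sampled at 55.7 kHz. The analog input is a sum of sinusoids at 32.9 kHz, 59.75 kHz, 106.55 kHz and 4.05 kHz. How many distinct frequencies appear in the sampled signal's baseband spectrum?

3

fs/2 = 27.85 kHz.
32.9 kHz > fs/2 = 27.85 kHz, folds to fs − 32.9 kHz = 22.8 kHz.
59.75 kHz mod fs = 4.05 kHz.
4.05 kHz ≤ fs/2 = 27.85 kHz, appears at 4.05 kHz.
106.55 kHz mod fs = 50.85 kHz.
50.85 kHz > fs/2 = 27.85 kHz, folds to fs − 50.85 kHz = 4.85 kHz.
4.05 kHz ≤ fs/2 = 27.85 kHz, passes unchanged.
Distinct values: {4.05 kHz, 4.85 kHz, 22.8 kHz} → 3.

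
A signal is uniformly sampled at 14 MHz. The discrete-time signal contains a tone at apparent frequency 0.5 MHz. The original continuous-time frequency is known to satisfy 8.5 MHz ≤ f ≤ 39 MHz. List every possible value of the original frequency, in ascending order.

Frequencies that alias to 0.5 MHz are k·fs ± 0.5 MHz for integer k ≥ 0.
k=0: 0.5 MHz.
k=1: 13.5 MHz, 14.5 MHz.
k=2: 27.5 MHz, 28.5 MHz.
k=3: 41.5 MHz, 42.5 MHz.
Within [8.5 MHz, 39 MHz]: 13.5 MHz, 14.5 MHz, 27.5 MHz, 28.5 MHz.

13.5 MHz, 14.5 MHz, 27.5 MHz, 28.5 MHz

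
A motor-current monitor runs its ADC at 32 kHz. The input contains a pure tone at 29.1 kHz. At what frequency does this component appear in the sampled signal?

29.1 kHz > fs/2 = 16 kHz, folds to fs − 29.1 kHz = 2.9 kHz.

2.9 kHz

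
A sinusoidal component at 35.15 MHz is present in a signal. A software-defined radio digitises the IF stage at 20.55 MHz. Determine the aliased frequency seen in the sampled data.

35.15 MHz mod fs = 14.6 MHz.
14.6 MHz > fs/2 = 10.275 MHz, folds to fs − 14.6 MHz = 5.95 MHz.

5.95 MHz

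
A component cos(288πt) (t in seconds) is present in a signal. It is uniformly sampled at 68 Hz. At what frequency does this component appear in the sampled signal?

ω = 288π rad/s → f = ω/(2π) = 144 Hz.
144 Hz mod fs = 8 Hz.
8 Hz ≤ fs/2 = 34 Hz, appears at 8 Hz.

8 Hz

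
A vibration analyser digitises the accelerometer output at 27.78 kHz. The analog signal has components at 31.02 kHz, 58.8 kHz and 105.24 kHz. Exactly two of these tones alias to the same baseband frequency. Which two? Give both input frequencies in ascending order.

fs/2 = 13.89 kHz.
31.02 kHz mod fs = 3.24 kHz.
3.24 kHz ≤ fs/2 = 13.89 kHz, appears at 3.24 kHz.
58.8 kHz mod fs = 3.24 kHz.
3.24 kHz ≤ fs/2 = 13.89 kHz, appears at 3.24 kHz.
105.24 kHz mod fs = 21.9 kHz.
21.9 kHz > fs/2 = 13.89 kHz, folds to fs − 21.9 kHz = 5.88 kHz.
31.02 kHz and 58.8 kHz both map to 3.24 kHz.

31.02 kHz, 58.8 kHz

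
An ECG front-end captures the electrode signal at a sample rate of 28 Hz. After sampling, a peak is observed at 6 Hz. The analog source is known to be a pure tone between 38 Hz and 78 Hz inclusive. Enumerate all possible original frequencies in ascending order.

Frequencies that alias to 6 Hz are k·fs ± 6 Hz for integer k ≥ 0.
k=0: 6 Hz.
k=1: 22 Hz, 34 Hz.
k=2: 50 Hz, 62 Hz.
k=3: 78 Hz, 90 Hz.
k=4: 106 Hz, 118 Hz.
Within [38 Hz, 78 Hz]: 50 Hz, 62 Hz, 78 Hz.

50 Hz, 62 Hz, 78 Hz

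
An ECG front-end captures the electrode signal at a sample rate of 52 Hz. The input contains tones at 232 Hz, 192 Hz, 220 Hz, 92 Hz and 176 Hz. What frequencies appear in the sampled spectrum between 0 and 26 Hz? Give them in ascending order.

fs/2 = 26 Hz.
232 Hz mod fs = 24 Hz.
24 Hz ≤ fs/2 = 26 Hz, appears at 24 Hz.
192 Hz mod fs = 36 Hz.
36 Hz > fs/2 = 26 Hz, folds to fs − 36 Hz = 16 Hz.
220 Hz mod fs = 12 Hz.
12 Hz ≤ fs/2 = 26 Hz, appears at 12 Hz.
92 Hz mod fs = 40 Hz.
40 Hz > fs/2 = 26 Hz, folds to fs − 40 Hz = 12 Hz.
176 Hz mod fs = 20 Hz.
20 Hz ≤ fs/2 = 26 Hz, appears at 20 Hz.
Distinct values: {12 Hz, 16 Hz, 20 Hz, 24 Hz}.

12 Hz, 16 Hz, 20 Hz, 24 Hz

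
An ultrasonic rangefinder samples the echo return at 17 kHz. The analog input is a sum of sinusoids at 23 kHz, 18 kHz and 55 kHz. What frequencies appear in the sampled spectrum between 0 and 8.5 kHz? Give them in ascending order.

1 kHz, 4 kHz, 6 kHz

fs/2 = 8.5 kHz.
23 kHz mod fs = 6 kHz.
6 kHz ≤ fs/2 = 8.5 kHz, appears at 6 kHz.
18 kHz mod fs = 1 kHz.
1 kHz ≤ fs/2 = 8.5 kHz, appears at 1 kHz.
55 kHz mod fs = 4 kHz.
4 kHz ≤ fs/2 = 8.5 kHz, appears at 4 kHz.
Distinct values: {1 kHz, 4 kHz, 6 kHz}.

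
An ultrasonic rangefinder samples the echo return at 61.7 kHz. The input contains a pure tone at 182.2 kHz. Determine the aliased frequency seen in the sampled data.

182.2 kHz mod fs = 58.8 kHz.
58.8 kHz > fs/2 = 30.85 kHz, folds to fs − 58.8 kHz = 2.9 kHz.

2.9 kHz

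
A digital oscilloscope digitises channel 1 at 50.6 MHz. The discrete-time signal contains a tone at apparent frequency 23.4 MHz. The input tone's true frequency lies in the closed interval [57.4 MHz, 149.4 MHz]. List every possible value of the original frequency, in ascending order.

Frequencies that alias to 23.4 MHz are k·fs ± 23.4 MHz for integer k ≥ 0.
k=0: 23.4 MHz.
k=1: 27.2 MHz, 74 MHz.
k=2: 77.8 MHz, 124.6 MHz.
k=3: 128.4 MHz, 175.2 MHz.
k=4: 179 MHz, 225.8 MHz.
Within [57.4 MHz, 149.4 MHz]: 74 MHz, 77.8 MHz, 124.6 MHz, 128.4 MHz.

74 MHz, 77.8 MHz, 124.6 MHz, 128.4 MHz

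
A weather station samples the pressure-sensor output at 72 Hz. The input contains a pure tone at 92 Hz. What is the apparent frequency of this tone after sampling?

20 Hz

92 Hz mod fs = 20 Hz.
20 Hz ≤ fs/2 = 36 Hz, appears at 20 Hz.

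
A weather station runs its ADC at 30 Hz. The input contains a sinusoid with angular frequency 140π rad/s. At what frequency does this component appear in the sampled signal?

ω = 140π rad/s → f = ω/(2π) = 70 Hz.
70 Hz mod fs = 10 Hz.
10 Hz ≤ fs/2 = 15 Hz, appears at 10 Hz.

10 Hz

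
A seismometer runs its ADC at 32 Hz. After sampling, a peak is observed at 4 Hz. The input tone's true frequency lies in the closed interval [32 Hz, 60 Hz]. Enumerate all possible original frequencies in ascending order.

Frequencies that alias to 4 Hz are k·fs ± 4 Hz for integer k ≥ 0.
k=0: 4 Hz.
k=1: 28 Hz, 36 Hz.
k=2: 60 Hz, 68 Hz.
k=3: 92 Hz, 100 Hz.
Within [32 Hz, 60 Hz]: 36 Hz, 60 Hz.

36 Hz, 60 Hz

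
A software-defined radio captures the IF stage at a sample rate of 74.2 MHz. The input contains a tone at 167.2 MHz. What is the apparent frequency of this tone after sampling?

167.2 MHz mod fs = 18.8 MHz.
18.8 MHz ≤ fs/2 = 37.1 MHz, appears at 18.8 MHz.

18.8 MHz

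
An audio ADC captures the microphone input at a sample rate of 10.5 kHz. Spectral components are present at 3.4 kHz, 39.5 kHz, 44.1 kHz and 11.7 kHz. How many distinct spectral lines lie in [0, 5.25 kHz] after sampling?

4

fs/2 = 5.25 kHz.
3.4 kHz ≤ fs/2 = 5.25 kHz, passes unchanged.
39.5 kHz mod fs = 8 kHz.
8 kHz > fs/2 = 5.25 kHz, folds to fs − 8 kHz = 2.5 kHz.
44.1 kHz mod fs = 2.1 kHz.
2.1 kHz ≤ fs/2 = 5.25 kHz, appears at 2.1 kHz.
11.7 kHz mod fs = 1.2 kHz.
1.2 kHz ≤ fs/2 = 5.25 kHz, appears at 1.2 kHz.
Distinct values: {1.2 kHz, 2.1 kHz, 2.5 kHz, 3.4 kHz} → 4.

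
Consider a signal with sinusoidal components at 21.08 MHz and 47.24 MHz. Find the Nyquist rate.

Highest-frequency component: 47.24 MHz.
Nyquist rate = 2 × 47.24 MHz = 94.48 MHz.

94.48 MHz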